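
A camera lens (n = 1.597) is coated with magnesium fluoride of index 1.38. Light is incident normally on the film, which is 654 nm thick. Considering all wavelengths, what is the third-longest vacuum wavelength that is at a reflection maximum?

602 nm

Ray reflecting at the top interface goes from n = 1.0 toward n = 1.38: a half-wave phase shift.
Ray reflecting at the bottom interface goes from n = 1.38 toward n = 1.597: a half-wave phase shift.
Zero or two π shifts → no net half-wave offset.
So the condition for constructive reflection is 2 n t = m λ.
λ = 2 n t / m. The third-longest wavelength is m = 3: λ = 2 × 1.38 × 654 / 3.00 = 602 nm.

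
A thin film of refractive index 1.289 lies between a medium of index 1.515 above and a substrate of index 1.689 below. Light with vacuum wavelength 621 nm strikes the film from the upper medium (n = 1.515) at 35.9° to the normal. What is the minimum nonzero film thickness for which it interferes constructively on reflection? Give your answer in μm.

0.166 μm

At the upper boundary (n = 1.515 to n = 1.289) the reflected ray undergoes no phase shift.
At the lower boundary (n = 1.289 to n = 1.689) the reflected ray undergoes a half-wave phase shift.
Net: one phase inversion between the two reflected rays.
With one net inversion, constructive interference in reflection requires 2 n t cos θ_r = (m + ½) λ.
Snell's law: 1.515 sin 35.9° = 1.289 sin θ_r → sin θ_r = 0.689, cos θ_r = 0.725.
Minimum at m = 0: t = λ / (4 n cos θ_r) = 621 / (4 × 1.289 × 0.725) = 166 nm.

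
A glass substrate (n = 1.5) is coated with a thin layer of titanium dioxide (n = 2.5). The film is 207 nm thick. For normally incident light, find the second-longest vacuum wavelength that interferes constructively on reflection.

690 nm

Top surface (1.0 → 2.5): reflection off a higher-index medium gives a half-wave phase shift.
At the lower boundary (n = 2.5 to n = 1.5) the reflected ray undergoes no phase shift.
Exactly one π shift → a net half-wave offset.
For maximum reflection here: 2 n t = (m + ½) λ.
λ = 2 n t / (m + ½). The second-longest wavelength is m = 1: λ = 2 × 2.5 × 207 / 1.50 = 690 nm.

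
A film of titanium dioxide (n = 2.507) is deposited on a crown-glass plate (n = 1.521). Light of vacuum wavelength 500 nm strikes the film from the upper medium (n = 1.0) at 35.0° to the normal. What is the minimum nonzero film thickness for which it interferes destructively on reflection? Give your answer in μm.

0.102 μm

Ray reflecting at the top interface goes from n = 1.0 toward n = 2.507: a half-wave phase shift.
Ray reflecting at the bottom interface goes from n = 2.507 toward n = 1.521: no phase shift.
Net: one phase inversion between the two reflected rays.
For dark reflection here: 2 n t cos θ_r = m λ.
Snell's law: 1.0 sin 35.0° = 2.507 sin θ_r → sin θ_r = 0.229, cos θ_r = 0.973.
Minimum nonzero at m = 1: t = λ / (2 n cos θ_r) = 500 / (2 × 2.507 × 0.973) = 102 nm.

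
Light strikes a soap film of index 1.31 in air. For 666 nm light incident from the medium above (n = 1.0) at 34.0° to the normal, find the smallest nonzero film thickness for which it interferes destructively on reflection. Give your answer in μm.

0.281 μm

At the upper boundary (n = 1.0 to n = 1.31) the reflected ray undergoes a half-wave phase shift.
At the lower boundary (n = 1.31 to n = 1.0) the reflected ray undergoes no phase shift.
The two reflections differ by half a wavelength.
With one net inversion, destructive interference in reflection requires 2 n t cos θ_r = m λ.
Snell's law: 1.0 sin 34.0° = 1.31 sin θ_r → sin θ_r = 0.427, cos θ_r = 0.904.
Minimum nonzero at m = 1: t = λ / (2 n cos θ_r) = 666 / (2 × 1.31 × 0.904) = 281 nm.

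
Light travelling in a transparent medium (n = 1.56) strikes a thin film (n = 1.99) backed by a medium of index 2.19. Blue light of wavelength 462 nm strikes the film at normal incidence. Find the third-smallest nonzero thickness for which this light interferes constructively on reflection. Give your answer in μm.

At the upper boundary (n = 1.56 to n = 1.99) the reflected ray undergoes a half-wave phase shift.
At the lower boundary (n = 1.99 to n = 2.19) the reflected ray undergoes a half-wave phase shift.
Net: no relative phase inversion (both shifts match).
For bright reflection here: 2 n t = m λ.
The third-smallest nonzero thickness corresponds to m = 3: t = m λ / (2 n) = 3.00 × 462 / (2 × 1.99) = 348 nm.

0.348 μm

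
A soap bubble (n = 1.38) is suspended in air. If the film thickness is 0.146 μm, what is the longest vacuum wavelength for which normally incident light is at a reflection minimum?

403 nm

At the upper boundary (n = 1.0 to n = 1.38) the reflected ray undergoes a half-wave phase shift.
Bottom surface (1.38 → 1.0): reflection off a lower-index medium gives no phase shift.
Exactly one π shift → a net half-wave offset.
So the condition for destructive reflection is 2 n t = m λ.
λ = 2 n t / m. The longest wavelength is m = 1: λ = 2 × 1.38 × 146 / 1.00 = 403 nm.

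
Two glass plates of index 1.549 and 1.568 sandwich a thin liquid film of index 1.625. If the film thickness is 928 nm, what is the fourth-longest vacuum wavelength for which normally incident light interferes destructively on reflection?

Ray reflecting at the top interface goes from n = 1.549 toward n = 1.625: a half-wave phase shift.
At the lower boundary (n = 1.625 to n = 1.568) the reflected ray undergoes no phase shift.
The two reflections differ by half a wavelength.
With one net inversion, destructive interference in reflection requires 2 n t = m λ.
λ = 2 n t / m. The fourth-longest wavelength is m = 4: λ = 2 × 1.625 × 928 / 4.00 = 754 nm.

754 nm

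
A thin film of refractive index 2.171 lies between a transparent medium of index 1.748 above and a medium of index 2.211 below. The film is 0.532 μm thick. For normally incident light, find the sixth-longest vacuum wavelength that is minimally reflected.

Top surface (1.748 → 2.171): reflection off a higher-index medium gives a half-wave phase shift.
At the lower boundary (n = 2.171 to n = 2.211) the reflected ray undergoes a half-wave phase shift.
Zero or two π shifts → no net half-wave offset.
For weak reflection here: 2 n t = (m + ½) λ.
λ = 2 n t / (m + ½). The sixth-longest wavelength is m = 5: λ = 2 × 2.171 × 532 / 5.50 = 420 nm.

420 nm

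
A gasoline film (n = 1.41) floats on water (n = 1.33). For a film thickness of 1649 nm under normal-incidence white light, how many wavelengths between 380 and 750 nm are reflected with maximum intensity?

6

Ray reflecting at the top interface goes from n = 1.0 toward n = 1.41: a half-wave phase shift.
Ray reflecting at the bottom interface goes from n = 1.41 toward n = 1.33: no phase shift.
Net: one phase inversion between the two reflected rays.
So the condition for constructive reflection is 2 n t = (m + ½) λ.
λ = 2 n t / (m + ½) = 4650 / (m + ½) nm.
m=5: 845 nm (IR); m=6: 715 nm (visible); m=7: 620 nm (visible); m=8: 547 nm (visible); m=9: 489 nm (visible); m=10: 443 nm (visible); m=11: 404 nm (visible); m=12: 372 nm (UV).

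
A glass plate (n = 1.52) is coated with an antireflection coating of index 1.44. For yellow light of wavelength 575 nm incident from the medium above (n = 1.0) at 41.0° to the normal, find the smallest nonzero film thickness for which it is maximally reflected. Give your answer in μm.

0.224 μm

Top surface (1.0 → 1.44): reflection off a higher-index medium gives a half-wave phase shift.
Ray reflecting at the bottom interface goes from n = 1.44 toward n = 1.52: a half-wave phase shift.
Net: no relative phase inversion (both shifts match).
For maximum reflection here: 2 n t cos θ_r = m λ.
Snell's law: 1.0 sin 41.0° = 1.44 sin θ_r → sin θ_r = 0.456, cos θ_r = 0.890.
Minimum nonzero at m = 1: t = λ / (2 n cos θ_r) = 575 / (2 × 1.44 × 0.890) = 224 nm.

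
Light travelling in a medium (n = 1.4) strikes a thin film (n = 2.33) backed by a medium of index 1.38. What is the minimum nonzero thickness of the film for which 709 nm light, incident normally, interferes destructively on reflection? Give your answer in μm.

0.152 μm

Ray reflecting at the top interface goes from n = 1.4 toward n = 2.33: a half-wave phase shift.
At the lower boundary (n = 2.33 to n = 1.38) the reflected ray undergoes no phase shift.
The two reflections differ by half a wavelength.
With one net inversion, destructive interference in reflection requires 2 n t = m λ.
Minimum nonzero at m = 1: t = λ / (2 n) = 709 / (2 × 2.33) = 152 nm.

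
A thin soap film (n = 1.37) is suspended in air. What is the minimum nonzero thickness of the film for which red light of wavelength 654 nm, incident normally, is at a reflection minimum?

Top surface (1.0 → 1.37): reflection off a higher-index medium gives a half-wave phase shift.
At the lower boundary (n = 1.37 to n = 1.0) the reflected ray undergoes no phase shift.
Exactly one π shift → a net half-wave offset.
With one net inversion, destructive interference in reflection requires 2 n t = m λ.
Minimum nonzero at m = 1: t = λ / (2 n) = 654 / (2 × 1.37) = 239 nm.

239 nm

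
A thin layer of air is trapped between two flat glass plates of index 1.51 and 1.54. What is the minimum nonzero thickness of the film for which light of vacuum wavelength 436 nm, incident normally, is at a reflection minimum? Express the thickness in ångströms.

2180 Å

Top surface (1.51 → 1.0): reflection off a lower-index medium gives no phase shift.
Bottom surface (1.0 → 1.54): reflection off a higher-index medium gives a half-wave phase shift.
The two reflections differ by half a wavelength.
For dark reflection here: 2 n t = m λ.
Minimum nonzero at m = 1: t = λ / (2 n) = 436 / (2 × 1.0) = 218 nm.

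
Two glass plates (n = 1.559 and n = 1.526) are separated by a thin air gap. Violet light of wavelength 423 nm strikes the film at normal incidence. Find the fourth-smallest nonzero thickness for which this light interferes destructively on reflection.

846 nm

Top surface (1.559 → 1.0): reflection off a lower-index medium gives no phase shift.
Ray reflecting at the bottom interface goes from n = 1.0 toward n = 1.526: a half-wave phase shift.
Exactly one π shift → a net half-wave offset.
With one net inversion, destructive interference in reflection requires 2 n t = m λ.
The fourth-smallest nonzero thickness corresponds to m = 4: t = m λ / (2 n) = 4.00 × 423 / (2 × 1.0) = 846 nm.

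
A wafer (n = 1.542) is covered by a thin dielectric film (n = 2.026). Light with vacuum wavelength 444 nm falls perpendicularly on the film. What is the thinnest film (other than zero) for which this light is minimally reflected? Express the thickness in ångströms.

At the upper boundary (n = 1.0 to n = 2.026) the reflected ray undergoes a half-wave phase shift.
At the lower boundary (n = 2.026 to n = 1.542) the reflected ray undergoes no phase shift.
Net: one phase inversion between the two reflected rays.
For minimum reflection here: 2 n t = m λ.
Minimum nonzero at m = 1: t = λ / (2 n) = 444 / (2 × 2.026) = 110 nm.

1096 Å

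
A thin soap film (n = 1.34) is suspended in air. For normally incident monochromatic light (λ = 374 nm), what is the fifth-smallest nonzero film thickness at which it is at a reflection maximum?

628 nm

Top surface (1.0 → 1.34): reflection off a higher-index medium gives a half-wave phase shift.
Ray reflecting at the bottom interface goes from n = 1.34 toward n = 1.0: no phase shift.
The two reflections differ by half a wavelength.
For bright reflection here: 2 n t = (m + ½) λ.
The fifth-smallest nonzero thickness corresponds to m = 4: t = (m + ½) λ / (2 n) = 4.50 × 374 / (2 × 1.34) = 628 nm.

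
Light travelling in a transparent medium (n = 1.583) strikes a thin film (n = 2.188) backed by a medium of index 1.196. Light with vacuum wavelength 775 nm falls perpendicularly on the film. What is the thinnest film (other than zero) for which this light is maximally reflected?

88.6 nm

At the upper boundary (n = 1.583 to n = 2.188) the reflected ray undergoes a half-wave phase shift.
At the lower boundary (n = 2.188 to n = 1.196) the reflected ray undergoes no phase shift.
Net: one phase inversion between the two reflected rays.
So the condition for constructive reflection is 2 n t = (m + ½) λ.
Minimum at m = 0: t = λ / (4 n) = 775 / (4 × 2.188) = 88.6 nm.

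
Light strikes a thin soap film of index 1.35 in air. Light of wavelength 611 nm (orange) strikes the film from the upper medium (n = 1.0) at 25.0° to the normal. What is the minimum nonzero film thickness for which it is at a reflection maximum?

Ray reflecting at the top interface goes from n = 1.0 toward n = 1.35: a half-wave phase shift.
Ray reflecting at the bottom interface goes from n = 1.35 toward n = 1.0: no phase shift.
Exactly one π shift → a net half-wave offset.
So the condition for constructive reflection is 2 n t cos θ_r = (m + ½) λ.
Snell's law: 1.0 sin 25.0° = 1.35 sin θ_r → sin θ_r = 0.313, cos θ_r = 0.950.
Minimum at m = 0: t = λ / (4 n cos θ_r) = 611 / (4 × 1.35 × 0.950) = 119 nm.

119 nm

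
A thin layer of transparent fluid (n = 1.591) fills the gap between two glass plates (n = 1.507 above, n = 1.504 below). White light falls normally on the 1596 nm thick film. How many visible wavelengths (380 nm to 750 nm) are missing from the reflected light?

7

Ray reflecting at the top interface goes from n = 1.507 toward n = 1.591: a half-wave phase shift.
Bottom surface (1.591 → 1.504): reflection off a lower-index medium gives no phase shift.
Net: one phase inversion between the two reflected rays.
So the condition for destructive reflection is 2 n t = m λ.
λ = 2 n t / m = 5078 / m nm.
m=6: 846 nm (IR); m=7: 725 nm (visible); m=8: 635 nm (visible); m=9: 564 nm (visible); m=10: 508 nm (visible); m=11: 462 nm (visible); m=12: 423 nm (visible); m=13: 391 nm (visible); m=14: 363 nm (UV).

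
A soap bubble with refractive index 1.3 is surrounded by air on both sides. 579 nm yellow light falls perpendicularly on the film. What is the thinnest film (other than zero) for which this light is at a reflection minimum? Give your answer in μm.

At the upper boundary (n = 1.0 to n = 1.3) the reflected ray undergoes a half-wave phase shift.
Ray reflecting at the bottom interface goes from n = 1.3 toward n = 1.0: no phase shift.
Exactly one π shift → a net half-wave offset.
So the condition for destructive reflection is 2 n t = m λ.
Minimum nonzero at m = 1: t = λ / (2 n) = 579 / (2 × 1.3) = 223 nm.

0.223 μm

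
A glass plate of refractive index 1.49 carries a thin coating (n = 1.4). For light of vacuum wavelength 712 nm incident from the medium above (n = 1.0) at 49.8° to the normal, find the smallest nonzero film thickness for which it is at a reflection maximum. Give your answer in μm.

0.303 μm

Top surface (1.0 → 1.4): reflection off a higher-index medium gives a half-wave phase shift.
Ray reflecting at the bottom interface goes from n = 1.4 toward n = 1.49: a half-wave phase shift.
The two reflections carry the same phase change, so no net offset.
So the condition for constructive reflection is 2 n t cos θ_r = m λ.
Snell's law: 1.0 sin 49.8° = 1.4 sin θ_r → sin θ_r = 0.546, cos θ_r = 0.838.
Minimum nonzero at m = 1: t = λ / (2 n cos θ_r) = 712 / (2 × 1.4 × 0.838) = 303 nm.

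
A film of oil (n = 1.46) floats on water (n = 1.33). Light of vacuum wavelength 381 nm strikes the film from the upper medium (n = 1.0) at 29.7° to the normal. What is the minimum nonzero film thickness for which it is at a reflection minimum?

139 nm

At the upper boundary (n = 1.0 to n = 1.46) the reflected ray undergoes a half-wave phase shift.
Bottom surface (1.46 → 1.33): reflection off a lower-index medium gives no phase shift.
Exactly one π shift → a net half-wave offset.
For dark reflection here: 2 n t cos θ_r = m λ.
Snell's law: 1.0 sin 29.7° = 1.46 sin θ_r → sin θ_r = 0.339, cos θ_r = 0.941.
Minimum nonzero at m = 1: t = λ / (2 n cos θ_r) = 381 / (2 × 1.46 × 0.941) = 139 nm.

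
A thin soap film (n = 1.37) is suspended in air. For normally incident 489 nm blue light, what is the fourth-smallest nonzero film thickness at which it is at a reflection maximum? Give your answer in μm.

0.625 μm

At the upper boundary (n = 1.0 to n = 1.37) the reflected ray undergoes a half-wave phase shift.
At the lower boundary (n = 1.37 to n = 1.0) the reflected ray undergoes no phase shift.
Exactly one π shift → a net half-wave offset.
With one net inversion, constructive interference in reflection requires 2 n t = (m + ½) λ.
The fourth-smallest nonzero thickness corresponds to m = 3: t = (m + ½) λ / (2 n) = 3.50 × 489 / (2 × 1.37) = 625 nm.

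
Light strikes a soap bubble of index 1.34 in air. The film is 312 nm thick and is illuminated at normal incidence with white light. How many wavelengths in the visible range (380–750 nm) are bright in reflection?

1

Ray reflecting at the top interface goes from n = 1.0 toward n = 1.34: a half-wave phase shift.
At the lower boundary (n = 1.34 to n = 1.0) the reflected ray undergoes no phase shift.
The two reflections differ by half a wavelength.
With one net inversion, constructive interference in reflection requires 2 n t = (m + ½) λ.
λ = 2 n t / (m + ½) = 836 / (m + ½) nm.
m=0: 1672 nm (IR); m=1: 557 nm (visible); m=2: 334 nm (UV).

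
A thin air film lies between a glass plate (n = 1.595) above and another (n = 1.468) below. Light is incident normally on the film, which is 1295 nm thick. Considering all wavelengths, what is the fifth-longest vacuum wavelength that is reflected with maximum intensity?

576 nm

Top surface (1.595 → 1.0): reflection off a lower-index medium gives no phase shift.
Ray reflecting at the bottom interface goes from n = 1.0 toward n = 1.468: a half-wave phase shift.
Exactly one π shift → a net half-wave offset.
With one net inversion, constructive interference in reflection requires 2 n t = (m + ½) λ.
λ = 2 n t / (m + ½). The fifth-longest wavelength is m = 4: λ = 2 × 1.0 × 1295 / 4.50 = 576 nm.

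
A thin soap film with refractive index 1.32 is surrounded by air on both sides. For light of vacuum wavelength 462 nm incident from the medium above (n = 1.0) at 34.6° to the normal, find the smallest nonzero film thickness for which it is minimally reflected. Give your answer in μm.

0.194 μm

At the upper boundary (n = 1.0 to n = 1.32) the reflected ray undergoes a half-wave phase shift.
Bottom surface (1.32 → 1.0): reflection off a lower-index medium gives no phase shift.
Net: one phase inversion between the two reflected rays.
So the condition for destructive reflection is 2 n t cos θ_r = m λ.
Snell's law: 1.0 sin 34.6° = 1.32 sin θ_r → sin θ_r = 0.430, cos θ_r = 0.903.
Minimum nonzero at m = 1: t = λ / (2 n cos θ_r) = 462 / (2 × 1.32 × 0.903) = 194 nm.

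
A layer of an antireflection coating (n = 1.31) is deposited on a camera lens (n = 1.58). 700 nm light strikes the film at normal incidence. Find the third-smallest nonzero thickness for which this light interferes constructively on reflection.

Top surface (1.0 → 1.31): reflection off a higher-index medium gives a half-wave phase shift.
Bottom surface (1.31 → 1.58): reflection off a higher-index medium gives a half-wave phase shift.
The two reflections carry the same phase change, so no net offset.
With no net inversion, constructive interference in reflection requires 2 n t = m λ.
The third-smallest nonzero thickness corresponds to m = 3: t = m λ / (2 n) = 3.00 × 700 / (2 × 1.31) = 802 nm.

802 nm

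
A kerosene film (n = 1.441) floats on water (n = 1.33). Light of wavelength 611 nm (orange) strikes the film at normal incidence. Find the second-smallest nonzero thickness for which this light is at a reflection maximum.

Top surface (1.0 → 1.441): reflection off a higher-index medium gives a half-wave phase shift.
At the lower boundary (n = 1.441 to n = 1.33) the reflected ray undergoes no phase shift.
Net: one phase inversion between the two reflected rays.
For maximum reflection here: 2 n t = (m + ½) λ.
The second-smallest nonzero thickness corresponds to m = 1: t = (m + ½) λ / (2 n) = 1.50 × 611 / (2 × 1.441) = 318 nm.

318 nm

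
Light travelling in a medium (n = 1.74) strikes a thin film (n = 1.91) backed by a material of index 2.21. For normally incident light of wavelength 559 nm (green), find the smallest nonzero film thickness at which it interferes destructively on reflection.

73.2 nm

Ray reflecting at the top interface goes from n = 1.74 toward n = 1.91: a half-wave phase shift.
Ray reflecting at the bottom interface goes from n = 1.91 toward n = 2.21: a half-wave phase shift.
Zero or two π shifts → no net half-wave offset.
For weak reflection here: 2 n t = (m + ½) λ.
Minimum at m = 0: t = λ / (4 n) = 559 / (4 × 1.91) = 73.2 nm.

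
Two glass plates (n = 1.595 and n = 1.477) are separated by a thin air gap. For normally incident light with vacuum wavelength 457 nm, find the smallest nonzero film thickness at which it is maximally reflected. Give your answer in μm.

0.114 μm

Ray reflecting at the top interface goes from n = 1.595 toward n = 1.0: no phase shift.
Bottom surface (1.0 → 1.477): reflection off a higher-index medium gives a half-wave phase shift.
Net: one phase inversion between the two reflected rays.
With one net inversion, constructive interference in reflection requires 2 n t = (m + ½) λ.
Minimum at m = 0: t = λ / (4 n) = 457 / (4 × 1.0) = 114 nm.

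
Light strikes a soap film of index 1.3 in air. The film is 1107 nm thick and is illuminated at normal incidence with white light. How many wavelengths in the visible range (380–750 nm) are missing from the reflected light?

Ray reflecting at the top interface goes from n = 1.0 toward n = 1.3: a half-wave phase shift.
Bottom surface (1.3 → 1.0): reflection off a lower-index medium gives no phase shift.
The two reflections differ by half a wavelength.
With one net inversion, destructive interference in reflection requires 2 n t = m λ.
λ = 2 n t / m = 2878 / m nm.
m=3: 959 nm (IR); m=4: 720 nm (visible); m=5: 576 nm (visible); m=6: 480 nm (visible); m=7: 411 nm (visible); m=8: 360 nm (UV).

4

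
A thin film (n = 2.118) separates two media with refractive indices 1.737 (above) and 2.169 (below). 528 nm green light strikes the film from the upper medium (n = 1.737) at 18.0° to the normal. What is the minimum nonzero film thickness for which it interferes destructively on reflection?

64.4 nm

Ray reflecting at the top interface goes from n = 1.737 toward n = 2.118: a half-wave phase shift.
Bottom surface (2.118 → 2.169): reflection off a higher-index medium gives a half-wave phase shift.
The two reflections carry the same phase change, so no net offset.
For minimum reflection here: 2 n t cos θ_r = (m + ½) λ.
Snell's law: 1.737 sin 18.0° = 2.118 sin θ_r → sin θ_r = 0.253, cos θ_r = 0.967.
Minimum at m = 0: t = λ / (4 n cos θ_r) = 528 / (4 × 2.118 × 0.967) = 64.4 nm.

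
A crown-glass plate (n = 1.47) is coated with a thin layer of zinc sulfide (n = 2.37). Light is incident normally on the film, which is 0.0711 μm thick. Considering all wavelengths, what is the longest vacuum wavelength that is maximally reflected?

At the upper boundary (n = 1.0 to n = 2.37) the reflected ray undergoes a half-wave phase shift.
Bottom surface (2.37 → 1.47): reflection off a lower-index medium gives no phase shift.
The two reflections differ by half a wavelength.
For strong reflection here: 2 n t = (m + ½) λ.
λ = 2 n t / (m + ½). The longest wavelength is m = 0: λ = 2 × 2.37 × 71.1 / 0.500 = 674 nm.

674 nm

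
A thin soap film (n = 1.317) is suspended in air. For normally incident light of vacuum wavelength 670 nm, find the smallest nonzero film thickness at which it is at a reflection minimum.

At the upper boundary (n = 1.0 to n = 1.317) the reflected ray undergoes a half-wave phase shift.
At the lower boundary (n = 1.317 to n = 1.0) the reflected ray undergoes no phase shift.
The two reflections differ by half a wavelength.
For minimum reflection here: 2 n t = m λ.
Minimum nonzero at m = 1: t = λ / (2 n) = 670 / (2 × 1.317) = 254 nm.

254 nm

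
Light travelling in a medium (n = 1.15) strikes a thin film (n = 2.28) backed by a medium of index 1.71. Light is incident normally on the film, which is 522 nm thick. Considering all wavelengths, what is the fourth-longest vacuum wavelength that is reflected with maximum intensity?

680 nm

Top surface (1.15 → 2.28): reflection off a higher-index medium gives a half-wave phase shift.
At the lower boundary (n = 2.28 to n = 1.71) the reflected ray undergoes no phase shift.
Net: one phase inversion between the two reflected rays.
With one net inversion, constructive interference in reflection requires 2 n t = (m + ½) λ.
λ = 2 n t / (m + ½). The fourth-longest wavelength is m = 3: λ = 2 × 2.28 × 522 / 3.50 = 680 nm.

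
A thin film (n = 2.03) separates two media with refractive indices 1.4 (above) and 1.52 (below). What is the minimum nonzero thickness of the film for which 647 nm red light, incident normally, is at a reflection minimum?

159 nm

At the upper boundary (n = 1.4 to n = 2.03) the reflected ray undergoes a half-wave phase shift.
Ray reflecting at the bottom interface goes from n = 2.03 toward n = 1.52: no phase shift.
Net: one phase inversion between the two reflected rays.
For weak reflection here: 2 n t = m λ.
Minimum nonzero at m = 1: t = λ / (2 n) = 647 / (2 × 2.03) = 159 nm.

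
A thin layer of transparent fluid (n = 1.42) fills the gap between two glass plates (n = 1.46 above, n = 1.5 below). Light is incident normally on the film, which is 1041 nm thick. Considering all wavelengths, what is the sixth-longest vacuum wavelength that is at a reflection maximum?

538 nm

At the upper boundary (n = 1.46 to n = 1.42) the reflected ray undergoes no phase shift.
Ray reflecting at the bottom interface goes from n = 1.42 toward n = 1.5: a half-wave phase shift.
Exactly one π shift → a net half-wave offset.
So the condition for constructive reflection is 2 n t = (m + ½) λ.
λ = 2 n t / (m + ½). The sixth-longest wavelength is m = 5: λ = 2 × 1.42 × 1041 / 5.50 = 538 nm.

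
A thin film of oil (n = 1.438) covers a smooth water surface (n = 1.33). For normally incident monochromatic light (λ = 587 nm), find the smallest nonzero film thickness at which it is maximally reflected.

Ray reflecting at the top interface goes from n = 1.0 toward n = 1.438: a half-wave phase shift.
At the lower boundary (n = 1.438 to n = 1.33) the reflected ray undergoes no phase shift.
Net: one phase inversion between the two reflected rays.
With one net inversion, constructive interference in reflection requires 2 n t = (m + ½) λ.
Minimum at m = 0: t = λ / (4 n) = 587 / (4 × 1.438) = 102 nm.

102 nm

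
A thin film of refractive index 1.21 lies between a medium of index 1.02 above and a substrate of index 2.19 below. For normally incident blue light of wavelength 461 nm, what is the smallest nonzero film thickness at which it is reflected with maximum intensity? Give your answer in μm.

At the upper boundary (n = 1.02 to n = 1.21) the reflected ray undergoes a half-wave phase shift.
Ray reflecting at the bottom interface goes from n = 1.21 toward n = 2.19: a half-wave phase shift.
The two reflections carry the same phase change, so no net offset.
So the condition for constructive reflection is 2 n t = m λ.
The smallest nonzero thickness corresponds to m = 1: t = m λ / (2 n) = 1.00 × 461 / (2 × 1.21) = 190 nm.

0.190 μm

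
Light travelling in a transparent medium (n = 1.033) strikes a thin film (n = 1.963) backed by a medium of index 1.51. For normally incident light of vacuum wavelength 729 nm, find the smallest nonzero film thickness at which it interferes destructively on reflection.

186 nm

Ray reflecting at the top interface goes from n = 1.033 toward n = 1.963: a half-wave phase shift.
Bottom surface (1.963 → 1.51): reflection off a lower-index medium gives no phase shift.
Net: one phase inversion between the two reflected rays.
For weak reflection here: 2 n t = m λ.
Minimum nonzero at m = 1: t = λ / (2 n) = 729 / (2 × 1.963) = 186 nm.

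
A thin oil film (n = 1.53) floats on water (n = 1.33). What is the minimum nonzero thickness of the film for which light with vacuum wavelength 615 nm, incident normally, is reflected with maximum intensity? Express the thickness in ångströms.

At the upper boundary (n = 1.0 to n = 1.53) the reflected ray undergoes a half-wave phase shift.
Bottom surface (1.53 → 1.33): reflection off a lower-index medium gives no phase shift.
Exactly one π shift → a net half-wave offset.
So the condition for constructive reflection is 2 n t = (m + ½) λ.
Minimum at m = 0: t = λ / (4 n) = 615 / (4 × 1.53) = 100 nm.

1005 Å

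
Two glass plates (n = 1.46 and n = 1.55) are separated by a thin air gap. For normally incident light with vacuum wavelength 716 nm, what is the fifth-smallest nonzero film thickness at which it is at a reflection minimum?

At the upper boundary (n = 1.46 to n = 1.0) the reflected ray undergoes no phase shift.
Ray reflecting at the bottom interface goes from n = 1.0 toward n = 1.55: a half-wave phase shift.
Net: one phase inversion between the two reflected rays.
With one net inversion, destructive interference in reflection requires 2 n t = m λ.
The fifth-smallest nonzero thickness corresponds to m = 5: t = m λ / (2 n) = 5.00 × 716 / (2 × 1.0) = 1790 nm.

1790 nm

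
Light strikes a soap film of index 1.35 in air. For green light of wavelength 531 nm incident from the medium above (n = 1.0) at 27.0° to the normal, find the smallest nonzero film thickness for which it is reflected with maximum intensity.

Top surface (1.0 → 1.35): reflection off a higher-index medium gives a half-wave phase shift.
Ray reflecting at the bottom interface goes from n = 1.35 toward n = 1.0: no phase shift.
The two reflections differ by half a wavelength.
For strong reflection here: 2 n t cos θ_r = (m + ½) λ.
Snell's law: 1.0 sin 27.0° = 1.35 sin θ_r → sin θ_r = 0.336, cos θ_r = 0.942.
Minimum at m = 0: t = λ / (4 n cos θ_r) = 531 / (4 × 1.35 × 0.942) = 104 nm.

104 nm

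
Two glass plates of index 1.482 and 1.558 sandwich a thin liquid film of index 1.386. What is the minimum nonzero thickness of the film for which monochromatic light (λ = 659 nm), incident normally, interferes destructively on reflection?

238 nm

Top surface (1.482 → 1.386): reflection off a lower-index medium gives no phase shift.
Bottom surface (1.386 → 1.558): reflection off a higher-index medium gives a half-wave phase shift.
Exactly one π shift → a net half-wave offset.
For weak reflection here: 2 n t = m λ.
Minimum nonzero at m = 1: t = λ / (2 n) = 659 / (2 × 1.386) = 238 nm.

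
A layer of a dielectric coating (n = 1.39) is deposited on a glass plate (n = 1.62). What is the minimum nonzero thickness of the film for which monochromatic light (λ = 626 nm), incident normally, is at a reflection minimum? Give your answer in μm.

0.113 μm

Ray reflecting at the top interface goes from n = 1.0 toward n = 1.39: a half-wave phase shift.
Bottom surface (1.39 → 1.62): reflection off a higher-index medium gives a half-wave phase shift.
The two reflections carry the same phase change, so no net offset.
With no net inversion, destructive interference in reflection requires 2 n t = (m + ½) λ.
Minimum at m = 0: t = λ / (4 n) = 626 / (4 × 1.39) = 113 nm.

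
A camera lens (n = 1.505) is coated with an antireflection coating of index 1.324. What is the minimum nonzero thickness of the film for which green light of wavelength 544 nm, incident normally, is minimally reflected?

Ray reflecting at the top interface goes from n = 1.0 toward n = 1.324: a half-wave phase shift.
At the lower boundary (n = 1.324 to n = 1.505) the reflected ray undergoes a half-wave phase shift.
Net: no relative phase inversion (both shifts match).
So the condition for destructive reflection is 2 n t = (m + ½) λ.
Minimum at m = 0: t = λ / (4 n) = 544 / (4 × 1.324) = 103 nm.

103 nm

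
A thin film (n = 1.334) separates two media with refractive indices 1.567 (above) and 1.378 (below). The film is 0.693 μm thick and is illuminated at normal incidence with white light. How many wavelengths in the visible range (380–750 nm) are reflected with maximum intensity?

Ray reflecting at the top interface goes from n = 1.567 toward n = 1.334: no phase shift.
Ray reflecting at the bottom interface goes from n = 1.334 toward n = 1.378: a half-wave phase shift.
The two reflections differ by half a wavelength.
So the condition for constructive reflection is 2 n t = (m + ½) λ.
λ = 2 n t / (m + ½) = 1849 / (m + ½) nm.
m=1: 1233 nm (IR); m=2: 740 nm (visible); m=3: 528 nm (visible); m=4: 411 nm (visible); m=5: 336 nm (UV).

3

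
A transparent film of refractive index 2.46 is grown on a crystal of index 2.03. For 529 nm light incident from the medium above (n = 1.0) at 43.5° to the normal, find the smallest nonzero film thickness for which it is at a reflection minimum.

112 nm

Ray reflecting at the top interface goes from n = 1.0 toward n = 2.46: a half-wave phase shift.
Bottom surface (2.46 → 2.03): reflection off a lower-index medium gives no phase shift.
The two reflections differ by half a wavelength.
So the condition for destructive reflection is 2 n t cos θ_r = m λ.
Snell's law: 1.0 sin 43.5° = 2.46 sin θ_r → sin θ_r = 0.280, cos θ_r = 0.960.
Minimum nonzero at m = 1: t = λ / (2 n cos θ_r) = 529 / (2 × 2.46 × 0.960) = 112 nm.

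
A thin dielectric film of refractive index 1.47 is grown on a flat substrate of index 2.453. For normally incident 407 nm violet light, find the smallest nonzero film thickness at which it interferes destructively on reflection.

Ray reflecting at the top interface goes from n = 1.0 toward n = 1.47: a half-wave phase shift.
Bottom surface (1.47 → 2.453): reflection off a higher-index medium gives a half-wave phase shift.
The two reflections carry the same phase change, so no net offset.
With no net inversion, destructive interference in reflection requires 2 n t = (m + ½) λ.
Minimum at m = 0: t = λ / (4 n) = 407 / (4 × 1.47) = 69.2 nm.

69.2 nm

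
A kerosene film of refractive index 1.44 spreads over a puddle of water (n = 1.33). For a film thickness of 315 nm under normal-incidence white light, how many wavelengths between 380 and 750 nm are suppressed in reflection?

1

At the upper boundary (n = 1.0 to n = 1.44) the reflected ray undergoes a half-wave phase shift.
Bottom surface (1.44 → 1.33): reflection off a lower-index medium gives no phase shift.
The two reflections differ by half a wavelength.
For dark reflection here: 2 n t = m λ.
λ = 2 n t / m = 907 / m nm.
m=1: 907 nm (IR); m=2: 454 nm (visible); m=3: 302 nm (UV).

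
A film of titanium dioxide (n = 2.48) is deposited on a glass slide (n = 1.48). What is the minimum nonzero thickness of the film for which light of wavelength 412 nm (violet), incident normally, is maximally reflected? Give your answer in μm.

0.0415 μm

At the upper boundary (n = 1.0 to n = 2.48) the reflected ray undergoes a half-wave phase shift.
Bottom surface (2.48 → 1.48): reflection off a lower-index medium gives no phase shift.
Exactly one π shift → a net half-wave offset.
With one net inversion, constructive interference in reflection requires 2 n t = (m + ½) λ.
Minimum at m = 0: t = λ / (4 n) = 412 / (4 × 2.48) = 41.5 nm.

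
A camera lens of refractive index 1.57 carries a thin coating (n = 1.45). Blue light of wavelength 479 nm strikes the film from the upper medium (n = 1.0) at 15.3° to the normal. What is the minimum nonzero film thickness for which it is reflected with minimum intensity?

Ray reflecting at the top interface goes from n = 1.0 toward n = 1.45: a half-wave phase shift.
Bottom surface (1.45 → 1.57): reflection off a higher-index medium gives a half-wave phase shift.
The two reflections carry the same phase change, so no net offset.
With no net inversion, destructive interference in reflection requires 2 n t cos θ_r = (m + ½) λ.
Snell's law: 1.0 sin 15.3° = 1.45 sin θ_r → sin θ_r = 0.182, cos θ_r = 0.983.
Minimum at m = 0: t = λ / (4 n cos θ_r) = 479 / (4 × 1.45 × 0.983) = 84.0 nm.

84.0 nm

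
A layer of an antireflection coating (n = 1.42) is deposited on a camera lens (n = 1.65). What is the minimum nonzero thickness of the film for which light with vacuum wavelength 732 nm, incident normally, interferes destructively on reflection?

129 nm

At the upper boundary (n = 1.0 to n = 1.42) the reflected ray undergoes a half-wave phase shift.
At the lower boundary (n = 1.42 to n = 1.65) the reflected ray undergoes a half-wave phase shift.
Net: no relative phase inversion (both shifts match).
So the condition for destructive reflection is 2 n t = (m + ½) λ.
Minimum at m = 0: t = λ / (4 n) = 732 / (4 × 1.42) = 129 nm.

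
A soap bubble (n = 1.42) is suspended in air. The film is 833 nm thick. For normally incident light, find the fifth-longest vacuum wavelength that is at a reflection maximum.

526 nm

Top surface (1.0 → 1.42): reflection off a higher-index medium gives a half-wave phase shift.
At the lower boundary (n = 1.42 to n = 1.0) the reflected ray undergoes no phase shift.
Exactly one π shift → a net half-wave offset.
So the condition for constructive reflection is 2 n t = (m + ½) λ.
λ = 2 n t / (m + ½). The fifth-longest wavelength is m = 4: λ = 2 × 1.42 × 833 / 4.50 = 526 nm.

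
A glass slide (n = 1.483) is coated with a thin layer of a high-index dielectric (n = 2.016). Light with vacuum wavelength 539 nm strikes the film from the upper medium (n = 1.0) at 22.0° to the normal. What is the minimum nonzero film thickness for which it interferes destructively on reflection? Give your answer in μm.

0.136 μm

At the upper boundary (n = 1.0 to n = 2.016) the reflected ray undergoes a half-wave phase shift.
At the lower boundary (n = 2.016 to n = 1.483) the reflected ray undergoes no phase shift.
The two reflections differ by half a wavelength.
So the condition for destructive reflection is 2 n t cos θ_r = m λ.
Snell's law: 1.0 sin 22.0° = 2.016 sin θ_r → sin θ_r = 0.186, cos θ_r = 0.983.
Minimum nonzero at m = 1: t = λ / (2 n cos θ_r) = 539 / (2 × 2.016 × 0.983) = 136 nm.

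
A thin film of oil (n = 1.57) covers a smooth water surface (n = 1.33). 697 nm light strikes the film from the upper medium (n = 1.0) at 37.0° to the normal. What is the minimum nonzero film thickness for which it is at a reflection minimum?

240 nm

Top surface (1.0 → 1.57): reflection off a higher-index medium gives a half-wave phase shift.
At the lower boundary (n = 1.57 to n = 1.33) the reflected ray undergoes no phase shift.
The two reflections differ by half a wavelength.
For weak reflection here: 2 n t cos θ_r = m λ.
Snell's law: 1.0 sin 37.0° = 1.57 sin θ_r → sin θ_r = 0.383, cos θ_r = 0.924.
Minimum nonzero at m = 1: t = λ / (2 n cos θ_r) = 697 / (2 × 1.57 × 0.924) = 240 nm.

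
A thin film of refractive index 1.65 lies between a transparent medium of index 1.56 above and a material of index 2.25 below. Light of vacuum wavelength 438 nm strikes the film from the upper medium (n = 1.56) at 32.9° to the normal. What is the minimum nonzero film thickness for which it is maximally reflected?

155 nm

Ray reflecting at the top interface goes from n = 1.56 toward n = 1.65: a half-wave phase shift.
Bottom surface (1.65 → 2.25): reflection off a higher-index medium gives a half-wave phase shift.
The two reflections carry the same phase change, so no net offset.
With no net inversion, constructive interference in reflection requires 2 n t cos θ_r = m λ.
Snell's law: 1.56 sin 32.9° = 1.65 sin θ_r → sin θ_r = 0.514, cos θ_r = 0.858.
Minimum nonzero at m = 1: t = λ / (2 n cos θ_r) = 438 / (2 × 1.65 × 0.858) = 155 nm.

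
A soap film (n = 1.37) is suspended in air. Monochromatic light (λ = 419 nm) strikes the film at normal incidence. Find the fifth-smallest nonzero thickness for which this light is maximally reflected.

688 nm

At the upper boundary (n = 1.0 to n = 1.37) the reflected ray undergoes a half-wave phase shift.
Bottom surface (1.37 → 1.0): reflection off a lower-index medium gives no phase shift.
Exactly one π shift → a net half-wave offset.
With one net inversion, constructive interference in reflection requires 2 n t = (m + ½) λ.
The fifth-smallest nonzero thickness corresponds to m = 4: t = (m + ½) λ / (2 n) = 4.50 × 419 / (2 × 1.37) = 688 nm.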